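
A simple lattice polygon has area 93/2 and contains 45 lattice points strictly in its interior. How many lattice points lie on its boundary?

Pick's theorem gives A = I + B/2 − 1, so B = 2(A − I + 1) = 2(93/2 − 45 + 1) = 5.

5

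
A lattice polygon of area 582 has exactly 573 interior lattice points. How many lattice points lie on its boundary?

Pick's theorem gives A = I + B/2 − 1, so B = 2(A − I + 1) = 2(582 − 573 + 1) = 20.

20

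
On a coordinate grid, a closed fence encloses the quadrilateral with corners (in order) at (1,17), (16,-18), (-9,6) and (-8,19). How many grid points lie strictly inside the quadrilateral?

Using the shoelace formula, 2A = |(1·(-18) − 16·17) + (16·6 − (-9)·(-18)) + ((-9)·19 − (-8)·6) + ((-8)·17 − 1·19)| = 634, so the area is 317.
The number of boundary lattice points is Σ gcd(|Δx|,|Δy|) = gcd(15,35) + gcd(25,24) + gcd(1,13) + gcd(9,2) = 5+1+1+1 = 8.
By Pick's theorem A = I + B/2 − 1, so I = 317 − 8/2 + 1 = 314.

314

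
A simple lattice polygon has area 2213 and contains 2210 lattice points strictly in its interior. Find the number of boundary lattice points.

Pick's theorem gives A = I + B/2 − 1, so B = 2(A − I + 1) = 2(2213 − 2210 + 1) = 8.

8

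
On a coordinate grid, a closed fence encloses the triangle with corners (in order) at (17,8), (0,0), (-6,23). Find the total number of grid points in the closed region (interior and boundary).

222

Using the shoelace formula, 2A = |(17·0 − 0·8) + (0·23 − (-6)·0) + ((-6)·8 − 17·23)| = 439, so the area is 439/2.
The number of boundary lattice points is Σ gcd(|Δx|,|Δy|) = gcd(17,8) + gcd(6,23) + gcd(23,15) = 1+1+1 = 3.
Pick's theorem gives I = A − B/2 + 1 = 439/2 − 3/2 + 1 = 219, so the closed region contains I + B = 219 + 3 = 222 lattice points.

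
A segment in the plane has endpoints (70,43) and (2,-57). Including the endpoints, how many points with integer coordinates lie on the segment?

5

The number of lattice points on a segment between lattice points is gcd(|Δx|,|Δy|) + 1 = gcd(68,100) + 1 = 4 + 1 = 5.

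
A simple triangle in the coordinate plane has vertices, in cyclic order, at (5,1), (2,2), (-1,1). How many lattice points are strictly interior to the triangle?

0

Using the shoelace formula, 2A = |(5·2 − 2·1) + (2·1 − (-1)·2) + ((-1)·1 − 5·1)| = 6, so the area is 3.
Along each edge there are gcd(|Δx|,|Δy|)+1 lattice points, so counting each shared vertex once the boundary has gcd(3,1) + gcd(3,1) + gcd(6,0) = 1+1+6 = 8.
By Pick's theorem A = I + B/2 − 1, so I = 3 − 8/2 + 1 = 0.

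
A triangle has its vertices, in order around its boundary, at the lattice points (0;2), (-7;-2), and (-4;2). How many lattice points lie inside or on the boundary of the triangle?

12

The shoelace formula gives twice the area as |(0·(-2) − (-7)·2) + ((-7)·2 − (-4)·(-2)) + ((-4)·2 − 0·2)| = 16, so the area is 8.
Summing gcd(|Δx|,|Δy|) over the edges gives the boundary count: gcd(7,4) + gcd(3,4) + gcd(4,0) = 1+1+4 = 6.
Pick's theorem gives I = A − B/2 + 1 = 8 − 6/2 + 1 = 6, so the closed region contains I + B = 6 + 6 = 12 lattice points.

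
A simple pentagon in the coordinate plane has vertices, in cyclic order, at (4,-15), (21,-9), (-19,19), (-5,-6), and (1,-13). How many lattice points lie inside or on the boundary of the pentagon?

417

By the shoelace formula, twice the signed area is |(4·(-9) − 21·(-15)) + (21·19 − (-19)·(-9)) + ((-19)·(-6) − (-5)·19) + ((-5)·(-13) − 1·(-6)) + (1·(-15) − 4·(-13))| = 824, so the area is 412.
Summing gcd(|Δx|,|Δy|) over the edges gives the boundary count: gcd(17,6) + gcd(40,28) + gcd(14,25) + gcd(6,7) + gcd(3,2) = 1+4+1+1+1 = 8.
Pick's theorem gives I = A − B/2 + 1 = 412 − 8/2 + 1 = 409, so the closed region contains I + B = 409 + 8 = 417 lattice points.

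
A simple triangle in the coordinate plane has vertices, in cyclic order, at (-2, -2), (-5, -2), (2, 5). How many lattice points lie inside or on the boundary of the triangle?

Using the shoelace formula, 2A = |((-2)·(-2) − (-5)·(-2)) + ((-5)·5 − 2·(-2)) + (2·(-2) − (-2)·5)| = 21, so the area is 10.5.
Summing gcd(|Δx|,|Δy|) over the edges gives the boundary count: gcd(3,0) + gcd(7,7) + gcd(4,7) = 3+7+1 = 11.
Pick's theorem gives I = A − B/2 + 1 = 10.5 − 11/2 + 1 = 6, so the closed region contains I + B = 6 + 11 = 17 lattice points.

17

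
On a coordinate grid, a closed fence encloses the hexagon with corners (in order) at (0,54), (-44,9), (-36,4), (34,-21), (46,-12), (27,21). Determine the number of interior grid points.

Using the shoelace formula, 2A = |[0·9 − (-44)·54] + [(-44)·4 − (-36)·9] + [(-36)·(-21) − 34·4] + [34·(-12) − 46·(-21)] + [46·21 − 27·(-12)] + [27·54 − 0·21]| = 6450, so the area is 3225.
The number of boundary lattice points is Σ gcd(|Δx|,|Δy|) = gcd(44,45) + gcd(8,5) + gcd(70,25) + gcd(12,9) + gcd(19,33) + gcd(27,33) = 1+1+5+3+1+3 = 14.
By Pick's theorem A = I + B/2 − 1, so I = 3225 − 14/2 + 1 = 3219.

3219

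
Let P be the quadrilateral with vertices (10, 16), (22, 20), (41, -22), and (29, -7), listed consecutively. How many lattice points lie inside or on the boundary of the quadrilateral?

291

By the shoelace formula, twice the signed area is |(10·20 − 22·16) + (22·(-22) − 41·20) + (41·(-7) − 29·(-22)) + (29·16 − 10·(-7))| = 571, so the area is 285.5.
The number of boundary lattice points is Σ gcd(|Δx|,|Δy|) = gcd(12,4) + gcd(19,42) + gcd(12,15) + gcd(19,23) = 4+1+3+1 = 9.
Pick's theorem gives I = A − B/2 + 1 = 285.5 − 9/2 + 1 = 282, so the closed region contains I + B = 282 + 9 = 291 lattice points.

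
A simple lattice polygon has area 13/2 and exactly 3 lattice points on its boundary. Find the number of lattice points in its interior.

Pick's theorem A = I + B/2 − 1 rearranges to I = A − B/2 + 1 = 13/2 − 3/2 + 1 = 6.

6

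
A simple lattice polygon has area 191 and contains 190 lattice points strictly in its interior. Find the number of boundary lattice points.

4

Pick's theorem gives A = I + B/2 − 1, so B = 2(A − I + 1) = 2(191 − 190 + 1) = 4.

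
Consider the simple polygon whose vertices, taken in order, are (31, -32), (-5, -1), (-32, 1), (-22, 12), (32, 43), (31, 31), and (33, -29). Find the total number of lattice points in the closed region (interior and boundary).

By the shoelace formula, twice the signed area is |[31·(-1) − (-5)·(-32)] + [(-5)·1 − (-32)·(-1)] + [(-32)·12 − (-22)·1] + [(-22)·43 − 32·12] + [32·31 − 31·43] + [31·(-29) − 33·31] + [33·(-32) − 31·(-29)]| = 4340, so the area is 2170.
The number of boundary lattice points is Σ gcd(|Δx|,|Δy|) = gcd(36,31) + gcd(27,2) + gcd(10,11) + gcd(54,31) + gcd(1,12) + gcd(2,60) + gcd(2,3) = 1+1+1+1+1+2+1 = 8.
Pick's theorem gives I = A − B/2 + 1 = 2170 − 8/2 + 1 = 2167, so the closed region contains I + B = 2167 + 8 = 2175 lattice points.

2175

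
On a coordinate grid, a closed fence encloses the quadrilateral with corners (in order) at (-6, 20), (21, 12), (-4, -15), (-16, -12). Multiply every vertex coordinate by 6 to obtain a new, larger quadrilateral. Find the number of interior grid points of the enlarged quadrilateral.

Using the shoelace formula, 2A = |[(-6)·12 − 21·20] + [21·(-15) − (-4)·12] + [(-4)·(-12) − (-16)·(-15)] + [(-16)·20 − (-6)·(-12)]| = 1343, so the area is 671.5.
Along each edge there are gcd(|Δx|,|Δy|)+1 lattice points, so counting each shared vertex once the boundary has gcd(27,8) + gcd(25,27) + gcd(12,3) + gcd(10,32) = 1+1+3+2 = 7.
Scaling by 6 multiplies the area by 6² = 36 (so the new area is 24174) and multiplies the boundary lattice-point count by 6, giving 42.
By Pick's theorem, the interior count of the dilated polygon is 24174 − 42/2 + 1 = 24154.

24154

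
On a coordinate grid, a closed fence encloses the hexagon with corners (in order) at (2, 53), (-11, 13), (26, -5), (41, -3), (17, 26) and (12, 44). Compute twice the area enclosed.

2554

By the shoelace formula, twice the signed area is |(2·13 − (-11)·53) + ((-11)·(-5) − 26·13) + (26·(-3) − 41·(-5)) + (41·26 − 17·(-3)) + (17·44 − 12·26) + (12·53 − 2·44)| = 2554, so the area is 1277.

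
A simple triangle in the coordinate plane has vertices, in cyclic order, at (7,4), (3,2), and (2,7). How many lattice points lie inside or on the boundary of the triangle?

14

The shoelace formula gives twice the area as |(7·2 − 3·4) + (3·7 − 2·2) + (2·4 − 7·7)| = 22, so the area is 11.
Summing gcd(|Δx|,|Δy|) over the edges gives the boundary count: gcd(4,2) + gcd(1,5) + gcd(5,3) = 2+1+1 = 4.
Pick's theorem gives I = A − B/2 + 1 = 11 − 4/2 + 1 = 10, so the closed region contains I + B = 10 + 4 = 14 lattice points.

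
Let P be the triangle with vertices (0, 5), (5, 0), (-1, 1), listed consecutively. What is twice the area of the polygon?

25

By the shoelace formula, twice the signed area is |(0·0 − 5·5) + (5·1 − (-1)·0) + ((-1)·5 − 0·1)| = 25, so the area is 25/2.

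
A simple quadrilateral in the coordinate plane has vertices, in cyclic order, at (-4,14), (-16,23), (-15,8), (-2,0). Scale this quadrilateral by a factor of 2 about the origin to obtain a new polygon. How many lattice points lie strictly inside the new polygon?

668

The shoelace formula gives twice the area as |[(-4)·23 − (-16)·14] + [(-16)·8 − (-15)·23] + [(-15)·0 − (-2)·8] + [(-2)·14 − (-4)·0]| = 337, so the area is 168.5.
Along each edge there are gcd(|Δx|,|Δy|)+1 lattice points, so counting each shared vertex once the boundary has gcd(12,9) + gcd(1,15) + gcd(13,8) + gcd(2,14) = 3+1+1+2 = 7.
Scaling by 2 multiplies the area by 2² = 4 (so the new area is 674) and multiplies the boundary lattice-point count by 2, giving 14.
By Pick's theorem, the interior count of the dilated polygon is 674 − 14/2 + 1 = 668.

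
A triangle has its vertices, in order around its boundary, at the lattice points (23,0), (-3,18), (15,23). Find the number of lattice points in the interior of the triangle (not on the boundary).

Using the shoelace formula, 2A = |(23·18 − (-3)·0) + ((-3)·23 − 15·18) + (15·0 − 23·23)| = 454, so the area is 227.
The number of boundary lattice points is Σ gcd(|Δx|,|Δy|) = gcd(26,18) + gcd(18,5) + gcd(8,23) = 2+1+1 = 4.
Pick's theorem gives I = A − B/2 + 1 = 227 − 4/2 + 1 = 226.

226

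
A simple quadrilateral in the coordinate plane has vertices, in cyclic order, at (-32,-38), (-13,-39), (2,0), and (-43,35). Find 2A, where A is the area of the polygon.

3656

Using the shoelace formula, 2A = |((-32)·(-39) − (-13)·(-38)) + ((-13)·0 − 2·(-39)) + (2·35 − (-43)·0) + ((-43)·(-38) − (-32)·35)| = 3656, so the area is 1828.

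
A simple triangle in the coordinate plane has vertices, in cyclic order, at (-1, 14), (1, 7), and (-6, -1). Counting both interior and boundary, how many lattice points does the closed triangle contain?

By the shoelace formula, twice the signed area is |[(-1)·7 − 1·14] + [1·(-1) − (-6)·7] + [(-6)·14 − (-1)·(-1)]| = 65, so the area is 65/2.
The number of boundary lattice points is Σ gcd(|Δx|,|Δy|) = gcd(2,7) + gcd(7,8) + gcd(5,15) = 1+1+5 = 7.
Pick's theorem gives I = A − B/2 + 1 = 65/2 − 7/2 + 1 = 30, so the closed region contains I + B = 30 + 7 = 37 lattice points.

37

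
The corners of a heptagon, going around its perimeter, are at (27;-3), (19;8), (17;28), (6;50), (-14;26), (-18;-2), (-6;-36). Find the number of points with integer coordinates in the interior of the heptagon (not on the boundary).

2137

The shoelace formula gives twice the area as |[27·8 − 19·(-3)] + [19·28 − 17·8] + [17·50 − 6·28] + [6·26 − (-14)·50] + [(-14)·(-2) − (-18)·26] + [(-18)·(-36) − (-6)·(-2)] + [(-6)·(-3) − 27·(-36)]| = 4329, so the area is 2164.5.
The number of boundary lattice points is Σ gcd(|Δx|,|Δy|) = gcd(8,11) + gcd(2,20) + gcd(11,22) + gcd(20,24) + gcd(4,28) + gcd(12,34) + gcd(33,33) = 1+2+11+4+4+2+33 = 57.
By Pick's theorem A = I + B/2 − 1, so I = 2164.5 − 57/2 + 1 = 2137.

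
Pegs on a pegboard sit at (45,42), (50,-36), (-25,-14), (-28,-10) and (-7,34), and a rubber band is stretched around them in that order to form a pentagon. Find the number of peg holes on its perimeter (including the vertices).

Along each edge there are gcd(|Δx|,|Δy|)+1 lattice points, so counting each shared vertex once the boundary has gcd(5,78) + gcd(75,22) + gcd(3,4) + gcd(21,44) + gcd(52,8) = 1+1+1+1+4 = 8.

8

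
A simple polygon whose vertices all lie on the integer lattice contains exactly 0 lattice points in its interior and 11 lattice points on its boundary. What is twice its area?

By Pick's theorem, A = I + B/2 − 1 = 0 + 11/2 − 1 = 9/2.
Hence 2A = 9.

9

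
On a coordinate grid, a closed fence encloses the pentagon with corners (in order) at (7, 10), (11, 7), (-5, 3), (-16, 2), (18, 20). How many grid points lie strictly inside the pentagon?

132

Using the shoelace formula, 2A = |(7·7 − 11·10) + (11·3 − (-5)·7) + ((-5)·2 − (-16)·3) + ((-16)·20 − 18·2) + (18·10 − 7·20)| = 271, so the area is 271/2.
Along each edge there are gcd(|Δx|,|Δy|)+1 lattice points, so counting each shared vertex once the boundary has gcd(4,3) + gcd(16,4) + gcd(11,1) + gcd(34,18) + gcd(11,10) = 1+4+1+2+1 = 9.
By Pick's theorem A = I + B/2 − 1, so I = 271/2 − 9/2 + 1 = 132.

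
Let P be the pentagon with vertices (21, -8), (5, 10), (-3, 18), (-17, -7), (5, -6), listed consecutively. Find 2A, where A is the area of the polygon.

920

The shoelace formula gives twice the area as |[21·10 − 5·(-8)] + [5·18 − (-3)·10] + [(-3)·(-7) − (-17)·18] + [(-17)·(-6) − 5·(-7)] + [5·(-8) − 21·(-6)]| = 920, so the area is 460.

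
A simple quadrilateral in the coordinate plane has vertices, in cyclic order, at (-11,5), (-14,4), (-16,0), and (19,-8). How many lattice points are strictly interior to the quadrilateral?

111

By the shoelace formula, twice the signed area is |((-11)·4 − (-14)·5) + ((-14)·0 − (-16)·4) + ((-16)·(-8) − 19·0) + (19·5 − (-11)·(-8))| = 225, so the area is 112.5.
The number of boundary lattice points is Σ gcd(|Δx|,|Δy|) = gcd(3,1) + gcd(2,4) + gcd(35,8) + gcd(30,13) = 1+2+1+1 = 5.
Pick's theorem gives I = A − B/2 + 1 = 112.5 − 5/2 + 1 = 111.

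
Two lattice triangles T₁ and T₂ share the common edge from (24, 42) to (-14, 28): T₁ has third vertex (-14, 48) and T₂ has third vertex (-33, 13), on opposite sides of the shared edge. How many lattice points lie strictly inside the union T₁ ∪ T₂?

The union is the simple quadrilateral with vertices (24, 42), (-14, 48), (-14, 28), (-33, 13) in order.
The shoelace formula gives twice the area as |[24·48 − (-14)·42] + [(-14)·28 − (-14)·48] + [(-14)·13 − (-33)·28] + [(-33)·42 − 24·13]| = 1064, so the area is 532.
The number of boundary lattice points is Σ gcd(|Δx|,|Δy|) = gcd(38,6) + gcd(0,20) + gcd(19,15) + gcd(57,29) = 2+20+1+1 = 24.
By Pick's theorem I = A − B/2 + 1 = 532 − 24/2 + 1 = 521.

521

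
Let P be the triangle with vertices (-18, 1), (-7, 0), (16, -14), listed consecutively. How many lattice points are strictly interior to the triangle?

The shoelace formula gives twice the area as |[(-18)·0 − (-7)·1] + [(-7)·(-14) − 16·0] + [16·1 − (-18)·(-14)]| = 131, so the area is 65.5.
Along each edge there are gcd(|Δx|,|Δy|)+1 lattice points, so counting each shared vertex once the boundary has gcd(11,1) + gcd(23,14) + gcd(34,15) = 1+1+1 = 3.
Pick's theorem gives I = A − B/2 + 1 = 65.5 − 3/2 + 1 = 65.

65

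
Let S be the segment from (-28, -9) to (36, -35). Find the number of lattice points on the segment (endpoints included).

The number of lattice points on a segment between lattice points is gcd(|Δx|,|Δy|) + 1 = gcd(64,26) + 1 = 2 + 1 = 3.

3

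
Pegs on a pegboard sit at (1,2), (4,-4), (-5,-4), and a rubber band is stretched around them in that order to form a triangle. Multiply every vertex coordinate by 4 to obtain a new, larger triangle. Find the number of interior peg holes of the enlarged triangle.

397

By the shoelace formula, twice the signed area is |[1·(-4) − 4·2] + [4·(-4) − (-5)·(-4)] + [(-5)·2 − 1·(-4)]| = 54, so the area is 27.
The number of boundary lattice points is Σ gcd(|Δx|,|Δy|) = gcd(3,6) + gcd(9,0) + gcd(6,6) = 3+9+6 = 18.
Scaling by 4 multiplies the area by 4² = 16 (so the new area is 432) and multiplies the boundary lattice-point count by 4, giving 72.
By Pick's theorem, the interior count of the dilated polygon is 432 − 72/2 + 1 = 397.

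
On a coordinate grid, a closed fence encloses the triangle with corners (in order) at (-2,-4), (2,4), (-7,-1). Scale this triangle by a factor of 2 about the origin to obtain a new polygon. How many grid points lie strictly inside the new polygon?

99

The shoelace formula gives twice the area as |((-2)·4 − 2·(-4)) + (2·(-1) − (-7)·4) + ((-7)·(-4) − (-2)·(-1))| = 52, so the area is 26.
Along each edge there are gcd(|Δx|,|Δy|)+1 lattice points, so counting each shared vertex once the boundary has gcd(4,8) + gcd(9,5) + gcd(5,3) = 4+1+1 = 6.
Scaling by 2 multiplies the area by 2² = 4 (so the new area is 104) and multiplies the boundary lattice-point count by 2, giving 12.
By Pick's theorem, the interior count of the dilated polygon is 104 − 12/2 + 1 = 99.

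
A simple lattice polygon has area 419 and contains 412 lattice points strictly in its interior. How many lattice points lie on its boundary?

16

Pick's theorem gives A = I + B/2 − 1, so B = 2(A − I + 1) = 2(419 − 412 + 1) = 16.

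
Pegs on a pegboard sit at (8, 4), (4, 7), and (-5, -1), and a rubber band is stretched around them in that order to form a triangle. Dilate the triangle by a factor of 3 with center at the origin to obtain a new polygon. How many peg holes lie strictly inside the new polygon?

262

The shoelace formula gives twice the area as |(8·7 − 4·4) + (4·(-1) − (-5)·7) + ((-5)·4 − 8·(-1))| = 59, so the area is 59/2.
Summing gcd(|Δx|,|Δy|) over the edges gives the boundary count: gcd(4,3) + gcd(9,8) + gcd(13,5) = 1+1+1 = 3.
Scaling by 3 multiplies the area by 3² = 9 (so the new area is 265.5) and multiplies the boundary lattice-point count by 3, giving 9.
By Pick's theorem, the interior count of the dilated polygon is 265.5 − 9/2 + 1 = 262.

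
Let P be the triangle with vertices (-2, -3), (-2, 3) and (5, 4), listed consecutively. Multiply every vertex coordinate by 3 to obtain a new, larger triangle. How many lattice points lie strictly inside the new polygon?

Using the shoelace formula, 2A = |((-2)·3 − (-2)·(-3)) + ((-2)·4 − 5·3) + (5·(-3) − (-2)·4)| = 42, so the area is 21.
Summing gcd(|Δx|,|Δy|) over the edges gives the boundary count: gcd(0,6) + gcd(7,1) + gcd(7,7) = 6+1+7 = 14.
Scaling by 3 multiplies the area by 3² = 9 (so the new area is 189) and multiplies the boundary lattice-point count by 3, giving 42.
By Pick's theorem, the interior count of the dilated polygon is 189 − 42/2 + 1 = 169.

169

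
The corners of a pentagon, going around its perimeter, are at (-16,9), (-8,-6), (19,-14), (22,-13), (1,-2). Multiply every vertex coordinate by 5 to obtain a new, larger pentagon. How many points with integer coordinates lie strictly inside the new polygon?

By the shoelace formula, twice the signed area is |((-16)·(-6) − (-8)·9) + ((-8)·(-14) − 19·(-6)) + (19·(-13) − 22·(-14)) + (22·(-2) − 1·(-13)) + (1·9 − (-16)·(-2))| = 401, so the area is 401/2.
The number of boundary lattice points is Σ gcd(|Δx|,|Δy|) = gcd(8,15) + gcd(27,8) + gcd(3,1) + gcd(21,11) + gcd(17,11) = 1+1+1+1+1 = 5.
Scaling by 5 multiplies the area by 5² = 25 (so the new area is 5012.5) and multiplies the boundary lattice-point count by 5, giving 25.
By Pick's theorem, the interior count of the dilated polygon is 5012.5 − 25/2 + 1 = 5001.

5001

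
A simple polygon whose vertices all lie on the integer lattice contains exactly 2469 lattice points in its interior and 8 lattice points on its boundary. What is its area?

By Pick's theorem, A = I + B/2 − 1 = 2469 + 8/2 − 1 = 2472.

2472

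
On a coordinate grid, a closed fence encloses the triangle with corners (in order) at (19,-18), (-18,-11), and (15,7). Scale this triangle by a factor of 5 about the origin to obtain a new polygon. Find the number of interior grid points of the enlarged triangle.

Using the shoelace formula, 2A = |[19·(-11) − (-18)·(-18)] + [(-18)·7 − 15·(-11)] + [15·(-18) − 19·7]| = 897, so the area is 897/2.
Along each edge there are gcd(|Δx|,|Δy|)+1 lattice points, so counting each shared vertex once the boundary has gcd(37,7) + gcd(33,18) + gcd(4,25) = 1+3+1 = 5.
Scaling by 5 multiplies the area by 5² = 25 (so the new area is 22425/2) and multiplies the boundary lattice-point count by 5, giving 25.
By Pick's theorem, the interior count of the dilated polygon is 22425/2 − 25/2 + 1 = 11201.

11201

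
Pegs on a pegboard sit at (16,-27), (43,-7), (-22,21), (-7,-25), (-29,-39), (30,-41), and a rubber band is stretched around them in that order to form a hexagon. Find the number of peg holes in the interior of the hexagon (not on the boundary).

2115

Using the shoelace formula, 2A = |(16·(-7) − 43·(-27)) + (43·21 − (-22)·(-7)) + ((-22)·(-25) − (-7)·21) + ((-7)·(-39) − (-29)·(-25)) + ((-29)·(-41) − 30·(-39)) + (30·(-27) − 16·(-41))| = 4248, so the area is 2124.
The number of boundary lattice points is Σ gcd(|Δx|,|Δy|) = gcd(27,20) + gcd(65,28) + gcd(15,46) + gcd(22,14) + gcd(59,2) + gcd(14,14) = 1+1+1+2+1+14 = 20.
Pick's theorem gives I = A − B/2 + 1 = 2124 − 20/2 + 1 = 2115.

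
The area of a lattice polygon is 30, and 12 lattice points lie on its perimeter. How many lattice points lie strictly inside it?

From Pick's theorem, I = A − B/2 + 1 = 30 − 12/2 + 1 = 25.

25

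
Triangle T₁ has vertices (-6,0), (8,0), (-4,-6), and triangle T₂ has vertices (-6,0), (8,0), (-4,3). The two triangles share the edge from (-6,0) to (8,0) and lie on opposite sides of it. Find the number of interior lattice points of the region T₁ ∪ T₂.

58

The union is the simple quadrilateral with vertices (-6,0), (-4,-6), (8,0), (-4,3) in order.
By the shoelace formula, twice the signed area is |((-6)·(-6) − (-4)·0) + ((-4)·0 − 8·(-6)) + (8·3 − (-4)·0) + ((-4)·0 − (-6)·3)| = 126, so the area is 63.
Summing gcd(|Δx|,|Δy|) over the edges gives the boundary count: gcd(2,6) + gcd(12,6) + gcd(12,3) + gcd(2,3) = 2+6+3+1 = 12.
By Pick's theorem I = A − B/2 + 1 = 63 − 12/2 + 1 = 58.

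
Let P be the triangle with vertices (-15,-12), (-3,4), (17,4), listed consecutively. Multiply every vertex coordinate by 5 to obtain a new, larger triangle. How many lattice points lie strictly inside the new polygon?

The shoelace formula gives twice the area as |((-15)·4 − (-3)·(-12)) + ((-3)·4 − 17·4) + (17·(-12) − (-15)·4)| = 320, so the area is 160.
Along each edge there are gcd(|Δx|,|Δy|)+1 lattice points, so counting each shared vertex once the boundary has gcd(12,16) + gcd(20,0) + gcd(32,16) = 4+20+16 = 40.
Scaling by 5 multiplies the area by 5² = 25 (so the new area is 4000) and multiplies the boundary lattice-point count by 5, giving 200.
By Pick's theorem, the interior count of the dilated polygon is 4000 − 200/2 + 1 = 3901.

3901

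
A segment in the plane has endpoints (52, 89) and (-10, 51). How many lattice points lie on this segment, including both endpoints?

The number of lattice points on a segment between lattice points is gcd(|Δx|,|Δy|) + 1 = gcd(62,38) + 1 = 2 + 1 = 3.

3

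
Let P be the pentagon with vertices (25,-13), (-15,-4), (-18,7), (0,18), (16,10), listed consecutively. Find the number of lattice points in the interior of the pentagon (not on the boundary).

Using the shoelace formula, 2A = |(25·(-4) − (-15)·(-13)) + ((-15)·7 − (-18)·(-4)) + ((-18)·18 − 0·7) + (0·10 − 16·18) + (16·(-13) − 25·10)| = 1542, so the area is 771.
Along each edge there are gcd(|Δx|,|Δy|)+1 lattice points, so counting each shared vertex once the boundary has gcd(40,9) + gcd(3,11) + gcd(18,11) + gcd(16,8) + gcd(9,23) = 1+1+1+8+1 = 12.
Pick's theorem gives I = A − B/2 + 1 = 771 − 12/2 + 1 = 766.

766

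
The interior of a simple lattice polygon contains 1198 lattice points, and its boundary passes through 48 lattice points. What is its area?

1221

Pick's theorem states A = I + B/2 − 1, so A = 1198 + 48/2 − 1 = 1221.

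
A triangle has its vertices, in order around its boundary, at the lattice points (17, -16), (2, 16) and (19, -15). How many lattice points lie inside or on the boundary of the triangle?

By the shoelace formula, twice the signed area is |(17·16 − 2·(-16)) + (2·(-15) − 19·16) + (19·(-16) − 17·(-15))| = 79, so the area is 39.5.
Summing gcd(|Δx|,|Δy|) over the edges gives the boundary count: gcd(15,32) + gcd(17,31) + gcd(2,1) = 1+1+1 = 3.
Pick's theorem gives I = A − B/2 + 1 = 39.5 − 3/2 + 1 = 39, so the closed region contains I + B = 39 + 3 = 42 lattice points.

42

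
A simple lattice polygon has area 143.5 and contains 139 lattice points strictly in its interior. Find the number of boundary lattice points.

Pick's theorem gives A = I + B/2 − 1, so B = 2(A − I + 1) = 2(143.5 − 139 + 1) = 11.

11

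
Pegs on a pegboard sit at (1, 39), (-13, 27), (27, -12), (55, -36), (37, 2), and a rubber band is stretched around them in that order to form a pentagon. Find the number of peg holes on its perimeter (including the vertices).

Along each edge there are gcd(|Δx|,|Δy|)+1 lattice points, so counting each shared vertex once the boundary has gcd(14,12) + gcd(40,39) + gcd(28,24) + gcd(18,38) + gcd(36,37) = 2+1+4+2+1 = 10.

10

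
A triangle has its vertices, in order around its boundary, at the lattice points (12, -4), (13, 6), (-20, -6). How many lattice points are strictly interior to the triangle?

157

By the shoelace formula, twice the signed area is |[12·6 − 13·(-4)] + [13·(-6) − (-20)·6] + [(-20)·(-4) − 12·(-6)]| = 318, so the area is 159.
Along each edge there are gcd(|Δx|,|Δy|)+1 lattice points, so counting each shared vertex once the boundary has gcd(1,10) + gcd(33,12) + gcd(32,2) = 1+3+2 = 6.
Pick's theorem gives I = A − B/2 + 1 = 159 − 6/2 + 1 = 157.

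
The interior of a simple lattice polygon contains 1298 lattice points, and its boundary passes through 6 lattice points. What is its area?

By Pick's theorem, A = I + B/2 − 1 = 1298 + 6/2 − 1 = 1300.

1300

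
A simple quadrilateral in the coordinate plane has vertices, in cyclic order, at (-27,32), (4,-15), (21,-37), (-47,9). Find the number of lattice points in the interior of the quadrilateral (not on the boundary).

1182

Using the shoelace formula, 2A = |[(-27)·(-15) − 4·32] + [4·(-37) − 21·(-15)] + [21·9 − (-47)·(-37)] + [(-47)·32 − (-27)·9]| = 2367, so the area is 2367/2.
Along each edge there are gcd(|Δx|,|Δy|)+1 lattice points, so counting each shared vertex once the boundary has gcd(31,47) + gcd(17,22) + gcd(68,46) + gcd(20,23) = 1+1+2+1 = 5.
By Pick's theorem A = I + B/2 − 1, so I = 2367/2 − 5/2 + 1 = 1182.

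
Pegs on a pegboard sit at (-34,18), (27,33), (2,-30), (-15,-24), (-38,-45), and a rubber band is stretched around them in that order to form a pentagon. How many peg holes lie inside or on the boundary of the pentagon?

2720

Using the shoelace formula, 2A = |((-34)·33 − 27·18) + (27·(-30) − 2·33) + (2·(-24) − (-15)·(-30)) + ((-15)·(-45) − (-38)·(-24)) + ((-38)·18 − (-34)·(-45))| = 5433, so the area is 5433/2.
Along each edge there are gcd(|Δx|,|Δy|)+1 lattice points, so counting each shared vertex once the boundary has gcd(61,15) + gcd(25,63) + gcd(17,6) + gcd(23,21) + gcd(4,63) = 1+1+1+1+1 = 5.
Pick's theorem gives I = A − B/2 + 1 = 5433/2 − 5/2 + 1 = 2715, so the closed region contains I + B = 2715 + 5 = 2720 lattice points.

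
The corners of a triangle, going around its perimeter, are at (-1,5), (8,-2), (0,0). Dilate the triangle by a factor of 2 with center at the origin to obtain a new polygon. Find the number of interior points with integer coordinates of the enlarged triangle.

By the shoelace formula, twice the signed area is |[(-1)·(-2) − 8·5] + [8·0 − 0·(-2)] + [0·5 − (-1)·0]| = 38, so the area is 19.
Along each edge there are gcd(|Δx|,|Δy|)+1 lattice points, so counting each shared vertex once the boundary has gcd(9,7) + gcd(8,2) + gcd(1,5) = 1+2+1 = 4.
Scaling by 2 multiplies the area by 2² = 4 (so the new area is 76) and multiplies the boundary lattice-point count by 2, giving 8.
By Pick's theorem, the interior count of the dilated polygon is 76 − 8/2 + 1 = 73.

73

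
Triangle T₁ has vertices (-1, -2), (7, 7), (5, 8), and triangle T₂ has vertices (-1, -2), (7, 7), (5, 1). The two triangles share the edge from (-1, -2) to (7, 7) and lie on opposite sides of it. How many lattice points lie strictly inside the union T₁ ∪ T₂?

The union is the simple quadrilateral with vertices (-1, -2), (5, 8), (7, 7), (5, 1) in order.
By the shoelace formula, twice the signed area is |((-1)·8 − 5·(-2)) + (5·7 − 7·8) + (7·1 − 5·7) + (5·(-2) − (-1)·1)| = 56, so the area is 28.
Along each edge there are gcd(|Δx|,|Δy|)+1 lattice points, so counting each shared vertex once the boundary has gcd(6,10) + gcd(2,1) + gcd(2,6) + gcd(6,3) = 2+1+2+3 = 8.
By Pick's theorem I = A − B/2 + 1 = 28 − 8/2 + 1 = 25.

25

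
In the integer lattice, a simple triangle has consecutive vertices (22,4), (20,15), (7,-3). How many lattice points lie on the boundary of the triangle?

3

Along each edge there are gcd(|Δx|,|Δy|)+1 lattice points, so counting each shared vertex once the boundary has gcd(2,11) + gcd(13,18) + gcd(15,7) = 1+1+1 = 3.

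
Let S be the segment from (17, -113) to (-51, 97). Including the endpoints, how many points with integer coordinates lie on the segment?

3

The number of lattice points on a segment between lattice points is gcd(|Δx|,|Δy|) + 1 = gcd(68,210) + 1 = 2 + 1 = 3.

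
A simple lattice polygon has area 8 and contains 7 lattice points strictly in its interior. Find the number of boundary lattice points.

4

Pick's theorem gives A = I + B/2 − 1, so B = 2(A − I + 1) = 2(8 − 7 + 1) = 4.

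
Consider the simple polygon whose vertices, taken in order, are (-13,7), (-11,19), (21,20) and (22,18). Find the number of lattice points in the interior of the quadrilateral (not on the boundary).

Using the shoelace formula, 2A = |((-13)·19 − (-11)·7) + ((-11)·20 − 21·19) + (21·18 − 22·20) + (22·7 − (-13)·18)| = 463, so the area is 231.5.
Along each edge there are gcd(|Δx|,|Δy|)+1 lattice points, so counting each shared vertex once the boundary has gcd(2,12) + gcd(32,1) + gcd(1,2) + gcd(35,11) = 2+1+1+1 = 5.
Pick's theorem gives I = A − B/2 + 1 = 231.5 − 5/2 + 1 = 230.

230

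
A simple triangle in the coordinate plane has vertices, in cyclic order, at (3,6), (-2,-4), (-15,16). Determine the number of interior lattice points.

112

The shoelace formula gives twice the area as |(3·(-4) − (-2)·6) + ((-2)·16 − (-15)·(-4)) + ((-15)·6 − 3·16)| = 230, so the area is 115.
Along each edge there are gcd(|Δx|,|Δy|)+1 lattice points, so counting each shared vertex once the boundary has gcd(5,10) + gcd(13,20) + gcd(18,10) = 5+1+2 = 8.
By Pick's theorem A = I + B/2 − 1, so I = 115 − 8/2 + 1 = 112.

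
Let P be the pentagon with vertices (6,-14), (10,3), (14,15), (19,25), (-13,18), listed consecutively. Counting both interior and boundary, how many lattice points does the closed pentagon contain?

543

The shoelace formula gives twice the area as |[6·3 − 10·(-14)] + [10·15 − 14·3] + [14·25 − 19·15] + [19·18 − (-13)·25] + [(-13)·(-14) − 6·18]| = 1072, so the area is 536.
Summing gcd(|Δx|,|Δy|) over the edges gives the boundary count: gcd(4,17) + gcd(4,12) + gcd(5,10) + gcd(32,7) + gcd(19,32) = 1+4+5+1+1 = 12.
Pick's theorem gives I = A − B/2 + 1 = 536 − 12/2 + 1 = 531, so the closed region contains I + B = 531 + 12 = 543 lattice points.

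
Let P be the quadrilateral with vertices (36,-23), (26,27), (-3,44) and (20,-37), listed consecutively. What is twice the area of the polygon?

2898

Using the shoelace formula, 2A = |[36·27 − 26·(-23)] + [26·44 − (-3)·27] + [(-3)·(-37) − 20·44] + [20·(-23) − 36·(-37)]| = 2898, so the area is 1449.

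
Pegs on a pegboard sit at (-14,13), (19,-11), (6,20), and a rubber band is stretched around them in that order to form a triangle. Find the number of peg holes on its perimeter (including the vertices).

Along each edge there are gcd(|Δx|,|Δy|)+1 lattice points, so counting each shared vertex once the boundary has gcd(33,24) + gcd(13,31) + gcd(20,7) = 3+1+1 = 5.

5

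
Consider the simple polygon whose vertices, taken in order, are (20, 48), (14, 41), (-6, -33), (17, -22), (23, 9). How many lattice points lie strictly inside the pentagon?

1101

The shoelace formula gives twice the area as |[20·41 − 14·48] + [14·(-33) − (-6)·41] + [(-6)·(-22) − 17·(-33)] + [17·9 − 23·(-22)] + [23·48 − 20·9]| = 2208, so the area is 1104.
Along each edge there are gcd(|Δx|,|Δy|)+1 lattice points, so counting each shared vertex once the boundary has gcd(6,7) + gcd(20,74) + gcd(23,11) + gcd(6,31) + gcd(3,39) = 1+2+1+1+3 = 8.
Pick's theorem gives I = A − B/2 + 1 = 1104 − 8/2 + 1 = 1101.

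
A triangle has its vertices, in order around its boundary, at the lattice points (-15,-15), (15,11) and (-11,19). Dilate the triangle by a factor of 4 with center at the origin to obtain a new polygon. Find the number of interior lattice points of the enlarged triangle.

By the shoelace formula, twice the signed area is |((-15)·11 − 15·(-15)) + (15·19 − (-11)·11) + ((-11)·(-15) − (-15)·19)| = 916, so the area is 458.
The number of boundary lattice points is Σ gcd(|Δx|,|Δy|) = gcd(30,26) + gcd(26,8) + gcd(4,34) = 2+2+2 = 6.
Scaling by 4 multiplies the area by 4² = 16 (so the new area is 7328) and multiplies the boundary lattice-point count by 4, giving 24.
By Pick's theorem, the interior count of the dilated polygon is 7328 − 24/2 + 1 = 7317.

7317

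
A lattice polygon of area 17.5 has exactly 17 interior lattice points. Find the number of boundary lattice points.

3

Pick's theorem gives A = I + B/2 − 1, so B = 2(A − I + 1) = 2(17.5 − 17 + 1) = 3.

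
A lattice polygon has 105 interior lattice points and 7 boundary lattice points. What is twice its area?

By Pick's theorem, A = I + B/2 − 1 = 105 + 7/2 − 1 = 215/2.
Hence 2A = 215.

215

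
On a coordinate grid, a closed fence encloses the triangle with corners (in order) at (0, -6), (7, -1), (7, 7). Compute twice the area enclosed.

56

The shoelace formula gives twice the area as |(0·(-1) − 7·(-6)) + (7·7 − 7·(-1)) + (7·(-6) − 0·7)| = 56, so the area is 28.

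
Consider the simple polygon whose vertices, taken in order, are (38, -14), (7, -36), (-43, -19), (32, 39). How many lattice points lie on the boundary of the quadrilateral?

4

Along each edge there are gcd(|Δx|,|Δy|)+1 lattice points, so counting each shared vertex once the boundary has gcd(31,22) + gcd(50,17) + gcd(75,58) + gcd(6,53) = 1+1+1+1 = 4.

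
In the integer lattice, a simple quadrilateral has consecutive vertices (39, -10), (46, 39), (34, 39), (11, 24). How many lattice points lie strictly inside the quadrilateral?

885

By the shoelace formula, twice the signed area is |(39·39 − 46·(-10)) + (46·39 − 34·39) + (34·24 − 11·39) + (11·(-10) − 39·24)| = 1790, so the area is 895.
The number of boundary lattice points is Σ gcd(|Δx|,|Δy|) = gcd(7,49) + gcd(12,0) + gcd(23,15) + gcd(28,34) = 7+12+1+2 = 22.
Pick's theorem gives I = A − B/2 + 1 = 895 − 22/2 + 1 = 885.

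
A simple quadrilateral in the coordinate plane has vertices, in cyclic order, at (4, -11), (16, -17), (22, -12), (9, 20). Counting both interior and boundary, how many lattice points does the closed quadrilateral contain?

The shoelace formula gives twice the area as |[4·(-17) − 16·(-11)] + [16·(-12) − 22·(-17)] + [22·20 − 9·(-12)] + [9·(-11) − 4·20]| = 659, so the area is 659/2.
Along each edge there are gcd(|Δx|,|Δy|)+1 lattice points, so counting each shared vertex once the boundary has gcd(12,6) + gcd(6,5) + gcd(13,32) + gcd(5,31) = 6+1+1+1 = 9.
Pick's theorem gives I = A − B/2 + 1 = 659/2 − 9/2 + 1 = 326, so the closed region contains I + B = 326 + 9 = 335 lattice points.

335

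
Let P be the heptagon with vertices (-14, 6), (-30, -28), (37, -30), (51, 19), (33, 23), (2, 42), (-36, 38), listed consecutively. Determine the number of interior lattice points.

The shoelace formula gives twice the area as |((-14)·(-28) − (-30)·6) + ((-30)·(-30) − 37·(-28)) + (37·19 − 51·(-30)) + (51·23 − 33·19) + (33·42 − 2·23) + (2·38 − (-36)·42) + ((-36)·6 − (-14)·38)| = 8531, so the area is 8531/2.
The number of boundary lattice points is Σ gcd(|Δx|,|Δy|) = gcd(16,34) + gcd(67,2) + gcd(14,49) + gcd(18,4) + gcd(31,19) + gcd(38,4) + gcd(22,32) = 2+1+7+2+1+2+2 = 17.
By Pick's theorem A = I + B/2 − 1, so I = 8531/2 − 17/2 + 1 = 4258.

4258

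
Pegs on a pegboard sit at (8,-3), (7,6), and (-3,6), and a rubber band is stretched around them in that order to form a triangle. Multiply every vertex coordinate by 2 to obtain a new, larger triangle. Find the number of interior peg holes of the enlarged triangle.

169

By the shoelace formula, twice the signed area is |[8·6 − 7·(-3)] + [7·6 − (-3)·6] + [(-3)·(-3) − 8·6]| = 90, so the area is 45.
Summing gcd(|Δx|,|Δy|) over the edges gives the boundary count: gcd(1,9) + gcd(10,0) + gcd(11,9) = 1+10+1 = 12.
Scaling by 2 multiplies the area by 2² = 4 (so the new area is 180) and multiplies the boundary lattice-point count by 2, giving 24.
By Pick's theorem, the interior count of the dilated polygon is 180 − 24/2 + 1 = 169.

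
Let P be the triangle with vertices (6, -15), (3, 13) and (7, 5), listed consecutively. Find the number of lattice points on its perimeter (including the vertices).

6

Along each edge there are gcd(|Δx|,|Δy|)+1 lattice points, so counting each shared vertex once the boundary has gcd(3,28) + gcd(4,8) + gcd(1,20) = 1+4+1 = 6.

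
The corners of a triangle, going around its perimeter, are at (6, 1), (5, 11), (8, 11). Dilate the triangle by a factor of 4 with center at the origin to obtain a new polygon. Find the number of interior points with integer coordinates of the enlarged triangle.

The shoelace formula gives twice the area as |[6·11 − 5·1] + [5·11 − 8·11] + [8·1 − 6·11]| = 30, so the area is 15.
Along each edge there are gcd(|Δx|,|Δy|)+1 lattice points, so counting each shared vertex once the boundary has gcd(1,10) + gcd(3,0) + gcd(2,10) = 1+3+2 = 6.
Scaling by 4 multiplies the area by 4² = 16 (so the new area is 240) and multiplies the boundary lattice-point count by 4, giving 24.
By Pick's theorem, the interior count of the dilated polygon is 240 − 24/2 + 1 = 229.

229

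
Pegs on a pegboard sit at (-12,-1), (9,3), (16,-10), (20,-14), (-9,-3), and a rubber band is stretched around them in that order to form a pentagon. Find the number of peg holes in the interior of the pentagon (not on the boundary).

198

Using the shoelace formula, 2A = |[(-12)·3 − 9·(-1)] + [9·(-10) − 16·3] + [16·(-14) − 20·(-10)] + [20·(-3) − (-9)·(-14)] + [(-9)·(-1) − (-12)·(-3)]| = 402, so the area is 201.
The number of boundary lattice points is Σ gcd(|Δx|,|Δy|) = gcd(21,4) + gcd(7,13) + gcd(4,4) + gcd(29,11) + gcd(3,2) = 1+1+4+1+1 = 8.
Pick's theorem gives I = A − B/2 + 1 = 201 − 8/2 + 1 = 198.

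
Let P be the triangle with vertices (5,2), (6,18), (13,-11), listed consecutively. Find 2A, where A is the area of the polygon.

141

By the shoelace formula, twice the signed area is |(5·18 − 6·2) + (6·(-11) − 13·18) + (13·2 − 5·(-11))| = 141, so the area is 141/2.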